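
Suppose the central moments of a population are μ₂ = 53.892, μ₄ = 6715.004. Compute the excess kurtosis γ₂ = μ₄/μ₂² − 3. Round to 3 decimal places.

-0.688

μ₂² = 53.892² = 2904.34766
μ₄/μ₂² = 6715.004 / 2904.34766 = 2.31205
γ₂ = 2.31205 − 3 ≈ -0.688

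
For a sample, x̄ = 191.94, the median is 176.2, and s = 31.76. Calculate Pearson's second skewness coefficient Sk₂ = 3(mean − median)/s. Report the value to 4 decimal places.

Sk₂ = 3(191.94 − 176.2) / 31.76 = 3 × 15.7400 / 31.76
    = 47.2200 / 31.76 ≈ 1.4868

1.4868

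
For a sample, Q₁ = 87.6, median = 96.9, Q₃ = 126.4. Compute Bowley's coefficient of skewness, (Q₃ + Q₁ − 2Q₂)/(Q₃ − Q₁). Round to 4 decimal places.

0.5206

numerator: Q₃ + Q₁ − 2Q₂ = 126.4 + 87.6 − 2×96.9 = 20.2000
denominator: Q₃ − Q₁ = 126.4 − 87.6 = 38.8000
Bowley skewness = 20.2000 / 38.8000 ≈ 0.5206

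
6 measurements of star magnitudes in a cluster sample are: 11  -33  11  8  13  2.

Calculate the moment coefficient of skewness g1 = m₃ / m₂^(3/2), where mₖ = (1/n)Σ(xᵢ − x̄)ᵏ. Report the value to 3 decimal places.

-1.610

x̄ = (11 - 33 + 11 + 8 + 13 + 2) / 6 = 2.0000
deviations (xᵢ − x̄): 9.0000, -35.0000, 9.0000, 6.0000, 11.0000, 0.0000
Σ(xᵢ − x̄)² = 1544.0000 ⇒ m₂ = 1544.0000/6 = 257.33333
Σ(xᵢ − x̄)³ = -39870.0000 ⇒ m₃ = -39870.0000/6 = -6645.00000
m₂^(3/2) = 257.33333^(1.5) = 4128.04163
g1 = m₃ / m₂^(3/2) = -6645.00000 / 4128.04163 ≈ -1.610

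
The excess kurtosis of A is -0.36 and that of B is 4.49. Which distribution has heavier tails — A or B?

B

Higher excess kurtosis ⇒ heavier tails relative to the normal distribution.
-0.36 vs 4.49: the larger is 4.49, so B has heavier tails. (B is leptokurtic — heavier-than-normal tails; the other is platykurtic.)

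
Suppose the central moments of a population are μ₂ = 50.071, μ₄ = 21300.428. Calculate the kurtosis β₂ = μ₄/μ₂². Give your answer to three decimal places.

μ₂² = 50.071² = 2507.10504
μ₄/μ₂² = 21300.428 / 2507.10504 = 8.49603
β₂ ≈ 8.496

8.496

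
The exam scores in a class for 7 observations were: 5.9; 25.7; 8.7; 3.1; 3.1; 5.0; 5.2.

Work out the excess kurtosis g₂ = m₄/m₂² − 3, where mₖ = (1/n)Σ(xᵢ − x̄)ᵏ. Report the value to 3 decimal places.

x̄ = 8.1000
Σ(xᵢ − x̄)² = 382.9800 ⇒ m₂ = 54.71143
Σ(xᵢ − x̄)⁴ = 97387.8930 ⇒ m₄ = 13912.55614
m₂² = 2993.34042
g₂ = m₄/m₂² − 3 = 4.64784 − 3 ≈ 1.648

1.648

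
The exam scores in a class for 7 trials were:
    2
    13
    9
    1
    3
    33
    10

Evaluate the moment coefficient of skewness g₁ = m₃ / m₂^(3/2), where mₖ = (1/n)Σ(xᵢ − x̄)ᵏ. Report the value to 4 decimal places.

1.3729

x̄ = (2 + 13 + 9 + 1 + 3 + 33 + 10) / 7 = 10.1429
deviations (xᵢ − x̄): -8.1429, 2.8571, -1.1429, -9.1429, -7.1429, 22.8571, -0.1429
Σ(xᵢ − x̄)² = 732.8571 ⇒ m₂ = 732.8571/7 = 104.69388
Σ(xᵢ − x̄)³ = 10294.8980 ⇒ m₃ = 10294.8980/7 = 1470.69971
m₂^(3/2) = 104.69388^(1.5) = 1071.22803
g₁ = m₃ / m₂^(3/2) = 1470.69971 / 1071.22803 ≈ 1.3729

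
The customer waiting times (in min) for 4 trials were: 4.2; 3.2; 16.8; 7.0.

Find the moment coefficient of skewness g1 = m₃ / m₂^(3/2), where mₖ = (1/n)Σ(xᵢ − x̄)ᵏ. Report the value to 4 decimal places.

x̄ = (4.2 + 3.2 + 16.8 + 7.0) / 4 = 7.8000
deviations (xᵢ − x̄): -3.6000, -4.6000, 9.0000, -0.8000
Σ(xᵢ − x̄)² = 115.7600 ⇒ m₂ = 115.7600/4 = 28.94000
Σ(xᵢ − x̄)³ = 584.4960 ⇒ m₃ = 584.4960/4 = 146.12400
m₂^(3/2) = 28.94000^(1.5) = 155.68537
g1 = m₃ / m₂^(3/2) = 146.12400 / 155.68537 ≈ 0.9386

0.9386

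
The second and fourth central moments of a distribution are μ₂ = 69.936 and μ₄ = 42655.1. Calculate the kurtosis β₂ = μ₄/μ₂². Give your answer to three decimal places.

8.721

μ₂² = 69.936² = 4891.04410
μ₄/μ₂² = 42655.1 / 4891.04410 = 8.72106
β₂ ≈ 8.721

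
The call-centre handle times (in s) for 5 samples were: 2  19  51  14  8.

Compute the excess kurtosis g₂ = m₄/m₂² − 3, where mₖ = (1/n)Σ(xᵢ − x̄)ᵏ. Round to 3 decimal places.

x̄ = 18.8000
Σ(xᵢ − x̄)² = 1458.8000 ⇒ m₂ = 291.76000
Σ(xᵢ − x̄)⁴ = 1168832.3360 ⇒ m₄ = 233766.46720
m₂² = 85123.89760
g₂ = m₄/m₂² − 3 = 2.74619 − 3 ≈ -0.254

-0.254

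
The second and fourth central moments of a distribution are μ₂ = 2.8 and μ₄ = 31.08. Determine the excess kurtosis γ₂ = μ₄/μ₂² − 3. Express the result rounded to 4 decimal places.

μ₂² = 2.8² = 7.84000
μ₄/μ₂² = 31.08 / 7.84000 = 3.96429
γ₂ = 3.96429 − 3 ≈ 0.9643

0.9643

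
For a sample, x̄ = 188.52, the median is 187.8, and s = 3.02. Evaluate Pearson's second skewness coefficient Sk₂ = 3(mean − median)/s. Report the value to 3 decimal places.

Sk₂ = 3(188.52 − 187.8) / 3.02 = 3 × 0.7200 / 3.02
    = 2.1600 / 3.02 ≈ 0.715

0.715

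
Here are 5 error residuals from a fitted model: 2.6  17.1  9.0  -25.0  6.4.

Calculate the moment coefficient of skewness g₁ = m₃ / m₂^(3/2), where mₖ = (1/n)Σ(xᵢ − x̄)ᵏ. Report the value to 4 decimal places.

-1.0804

x̄ = (2.6 + 17.1 + 9.0 - 25.0 + 6.4) / 5 = 2.0200
deviations (xᵢ − x̄): 0.5800, 15.0800, 6.9800, -27.0200, 4.3800
Σ(xᵢ − x̄)² = 1025.7280 ⇒ m₂ = 1025.7280/5 = 205.14560
Σ(xᵢ − x̄)³ = -15873.1927 ⇒ m₃ = -15873.1927/5 = -3174.63854
m₂^(3/2) = 205.14560^(1.5) = 2938.28089
g₁ = m₃ / m₂^(3/2) = -3174.63854 / 2938.28089 ≈ -1.0804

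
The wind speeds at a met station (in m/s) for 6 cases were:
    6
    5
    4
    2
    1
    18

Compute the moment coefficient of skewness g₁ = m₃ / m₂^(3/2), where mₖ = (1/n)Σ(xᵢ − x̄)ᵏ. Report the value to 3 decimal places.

x̄ = (6 + 5 + 4 + 2 + 1 + 18) / 6 = 6.0000
deviations (xᵢ − x̄): 0.0000, -1.0000, -2.0000, -4.0000, -5.0000, 12.0000
Σ(xᵢ − x̄)² = 190.0000 ⇒ m₂ = 190.0000/6 = 31.66667
Σ(xᵢ − x̄)³ = 1530.0000 ⇒ m₃ = 1530.0000/6 = 255.00000
m₂^(3/2) = 31.66667^(1.5) = 178.19829
g₁ = m₃ / m₂^(3/2) = 255.00000 / 178.19829 ≈ 1.431

1.431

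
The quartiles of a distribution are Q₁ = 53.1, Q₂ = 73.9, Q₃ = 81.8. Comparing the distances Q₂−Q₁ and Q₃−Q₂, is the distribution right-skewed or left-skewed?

Q₂ − Q₁ = 20.8;  Q₃ − Q₂ = 7.9
Q₂ − Q₁ > Q₃ − Q₂ ⇒ the lower half is more spread out ⇒ left-skewed.

left-skewed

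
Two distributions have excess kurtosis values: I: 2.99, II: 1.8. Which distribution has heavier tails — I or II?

Higher excess kurtosis ⇒ heavier tails relative to the normal distribution.
2.99 vs 1.8: the larger is 2.99, so I has heavier tails.

I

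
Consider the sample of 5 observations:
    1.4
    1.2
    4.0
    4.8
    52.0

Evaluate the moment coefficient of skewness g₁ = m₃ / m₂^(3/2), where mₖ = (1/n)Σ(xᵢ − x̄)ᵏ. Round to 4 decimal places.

x̄ = (1.4 + 1.2 + 4.0 + 4.8 + 52.0) / 5 = 12.6800
deviations (xᵢ − x̄): -11.2800, -11.4800, -8.6800, -7.8800, 39.3200
Σ(xᵢ − x̄)² = 1942.5280 ⇒ m₂ = 1942.5280/5 = 388.50560
Σ(xᵢ − x̄)³ = 56699.6947 ⇒ m₃ = 56699.6947/5 = 11339.93894
m₂^(3/2) = 388.50560^(1.5) = 7657.65727
g₁ = m₃ / m₂^(3/2) = 11339.93894 / 7657.65727 ≈ 1.4809

1.4809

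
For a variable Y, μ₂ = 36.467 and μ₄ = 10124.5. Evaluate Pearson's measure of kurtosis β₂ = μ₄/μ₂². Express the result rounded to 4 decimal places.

μ₂² = 36.467² = 1329.84209
μ₄/μ₂² = 10124.5 / 1329.84209 = 7.61331
β₂ ≈ 7.6133

7.6133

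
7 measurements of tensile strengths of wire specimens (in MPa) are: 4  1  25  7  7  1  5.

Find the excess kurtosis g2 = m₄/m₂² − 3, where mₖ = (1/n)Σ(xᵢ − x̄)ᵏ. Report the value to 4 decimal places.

1.3822

x̄ = 7.1429
Σ(xᵢ − x̄)² = 408.8571 ⇒ m₂ = 58.40816
Σ(xᵢ − x̄)⁴ = 104649.3586 ⇒ m₄ = 14949.90837
m₂² = 3411.51354
g2 = m₄/m₂² − 3 = 4.38219 − 3 ≈ 1.3822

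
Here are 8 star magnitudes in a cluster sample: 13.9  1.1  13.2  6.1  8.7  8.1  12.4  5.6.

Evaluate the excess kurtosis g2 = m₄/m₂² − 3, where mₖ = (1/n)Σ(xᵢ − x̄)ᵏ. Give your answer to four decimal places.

-0.9262

x̄ = 8.6375
Σ(xᵢ − x̄)² = 135.4388 ⇒ m₂ = 16.92984
Σ(xᵢ − x̄)⁴ = 4755.1686 ⇒ m₄ = 594.39607
m₂² = 286.61961
g2 = m₄/m₂² − 3 = 2.07382 − 3 ≈ -0.9262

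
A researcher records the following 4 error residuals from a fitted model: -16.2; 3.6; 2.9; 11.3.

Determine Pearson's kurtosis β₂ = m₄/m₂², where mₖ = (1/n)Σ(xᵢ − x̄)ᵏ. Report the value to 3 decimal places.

2.137

x̄ = 0.4000
Σ(xᵢ − x̄)² = 410.8600 ⇒ m₂ = 102.71500
Σ(xᵢ − x̄)⁴ = 90193.0498 ⇒ m₄ = 22548.26245
m₂² = 10550.37123
β₂ = m₄/m₂² = 22548.26245 / 10550.37123 ≈ 2.137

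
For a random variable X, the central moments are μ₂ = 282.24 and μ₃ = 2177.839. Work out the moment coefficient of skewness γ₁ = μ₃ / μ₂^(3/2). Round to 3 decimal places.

σ = √μ₂ = √282.24 = 16.80000
σ³ = μ₂^(3/2) = 4741.63200
γ₁ = μ₃/σ³ = 2177.839 / 4741.63200 ≈ 0.459

0.459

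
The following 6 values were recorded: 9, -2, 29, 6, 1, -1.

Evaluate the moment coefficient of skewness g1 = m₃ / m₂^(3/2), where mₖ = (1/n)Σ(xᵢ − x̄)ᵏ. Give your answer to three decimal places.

x̄ = (9 - 2 + 29 + 6 + 1 - 1) / 6 = 7.0000
deviations (xᵢ − x̄): 2.0000, -9.0000, 22.0000, -1.0000, -6.0000, -8.0000
Σ(xᵢ − x̄)² = 670.0000 ⇒ m₂ = 670.0000/6 = 111.66667
Σ(xᵢ − x̄)³ = 9198.0000 ⇒ m₃ = 9198.0000/6 = 1533.00000
m₂^(3/2) = 111.66667^(1.5) = 1180.00902
g1 = m₃ / m₂^(3/2) = 1533.00000 / 1180.00902 ≈ 1.299

1.299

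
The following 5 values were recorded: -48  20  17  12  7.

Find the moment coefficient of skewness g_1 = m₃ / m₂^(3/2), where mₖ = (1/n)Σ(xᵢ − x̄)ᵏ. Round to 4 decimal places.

-1.3868

x̄ = (-48 + 20 + 17 + 12 + 7) / 5 = 1.6000
deviations (xᵢ − x̄): -49.6000, 18.4000, 15.4000, 10.4000, 5.4000
Σ(xᵢ − x̄)² = 3173.2000 ⇒ m₂ = 3173.2000/5 = 634.64000
Σ(xᵢ − x̄)³ = -110859.8400 ⇒ m₃ = -110859.8400/5 = -22171.96800
m₂^(3/2) = 634.64000^(1.5) = 15987.89038
g_1 = m₃ / m₂^(3/2) = -22171.96800 / 15987.89038 ≈ -1.3868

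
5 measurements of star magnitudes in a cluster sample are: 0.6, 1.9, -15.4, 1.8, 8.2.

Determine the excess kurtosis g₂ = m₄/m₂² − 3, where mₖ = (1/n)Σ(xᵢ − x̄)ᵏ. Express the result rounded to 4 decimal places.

-0.1760

x̄ = -0.5800
Σ(xᵢ − x̄)² = 309.9280 ⇒ m₂ = 61.98560
Σ(xᵢ − x̄)⁴ = 54252.8642 ⇒ m₄ = 10850.57283
m₂² = 3842.21461
g₂ = m₄/m₂² − 3 = 2.82404 − 3 ≈ -0.1760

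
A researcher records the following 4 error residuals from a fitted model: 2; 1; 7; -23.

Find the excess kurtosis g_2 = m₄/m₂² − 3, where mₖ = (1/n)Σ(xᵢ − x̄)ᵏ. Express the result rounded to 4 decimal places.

x̄ = -3.2500
Σ(xᵢ − x̄)² = 540.7500 ⇒ m₂ = 135.18750
Σ(xᵢ − x̄)⁴ = 164272.8281 ⇒ m₄ = 41068.20703
m₂² = 18275.66016
g_2 = m₄/m₂² − 3 = 2.24715 − 3 ≈ -0.7528

-0.7528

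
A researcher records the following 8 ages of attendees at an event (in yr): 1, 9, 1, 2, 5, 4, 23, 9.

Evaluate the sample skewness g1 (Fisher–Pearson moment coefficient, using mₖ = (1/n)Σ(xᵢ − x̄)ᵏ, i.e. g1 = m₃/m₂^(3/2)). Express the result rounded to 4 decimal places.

x̄ = (1 + 9 + 1 + 2 + 5 + 4 + 23 + 9) / 8 = 6.7500
deviations (xᵢ − x̄): -5.7500, 2.2500, -5.7500, -4.7500, -1.7500, -2.7500, 16.2500, 2.2500
Σ(xᵢ − x̄)² = 373.5000 ⇒ m₂ = 373.5000/8 = 46.68750
Σ(xᵢ − x̄)³ = 3800.2500 ⇒ m₃ = 3800.2500/8 = 475.03125
m₂^(3/2) = 46.68750^(1.5) = 319.00753
g1 = m₃ / m₂^(3/2) = 475.03125 / 319.00753 ≈ 1.4891

1.4891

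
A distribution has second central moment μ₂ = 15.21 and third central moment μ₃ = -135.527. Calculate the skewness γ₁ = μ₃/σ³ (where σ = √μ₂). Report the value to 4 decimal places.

-2.2847

σ = √μ₂ = √15.21 = 3.90000
σ³ = μ₂^(3/2) = 59.31900
γ₁ = μ₃/σ³ = -135.527 / 59.31900 ≈ -2.2847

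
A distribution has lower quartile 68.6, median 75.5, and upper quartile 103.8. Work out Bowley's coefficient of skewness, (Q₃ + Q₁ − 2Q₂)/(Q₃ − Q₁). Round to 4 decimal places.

0.6080

numerator: Q₃ + Q₁ − 2Q₂ = 103.8 + 68.6 − 2×75.5 = 21.4000
denominator: Q₃ − Q₁ = 103.8 − 68.6 = 35.2000
Bowley skewness = 21.4000 / 35.2000 ≈ 0.6080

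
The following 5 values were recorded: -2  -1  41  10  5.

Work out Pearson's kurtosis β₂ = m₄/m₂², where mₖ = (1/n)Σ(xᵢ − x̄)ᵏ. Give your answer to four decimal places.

2.8785

x̄ = 10.6000
Σ(xᵢ − x̄)² = 1249.2000 ⇒ m₂ = 249.84000
Σ(xᵢ − x̄)⁴ = 898366.4160 ⇒ m₄ = 179673.28320
m₂² = 62420.02560
β₂ = m₄/m₂² = 179673.28320 / 62420.02560 ≈ 2.8785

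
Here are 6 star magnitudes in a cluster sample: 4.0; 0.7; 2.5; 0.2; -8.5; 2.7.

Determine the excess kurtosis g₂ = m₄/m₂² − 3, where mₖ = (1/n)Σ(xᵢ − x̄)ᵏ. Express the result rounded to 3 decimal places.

x̄ = 0.2667
Σ(xᵢ − x̄)² = 101.8933 ⇒ m₂ = 16.98222
Σ(xᵢ − x̄)⁴ = 6160.8400 ⇒ m₄ = 1026.80667
m₂² = 288.39587
g₂ = m₄/m₂² − 3 = 3.56041 − 3 ≈ 0.560

0.560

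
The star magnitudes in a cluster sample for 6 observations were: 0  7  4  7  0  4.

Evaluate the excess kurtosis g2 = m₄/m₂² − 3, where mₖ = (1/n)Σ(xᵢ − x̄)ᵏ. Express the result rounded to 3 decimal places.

-1.500

x̄ = 3.6667
Σ(xᵢ − x̄)² = 49.3333 ⇒ m₂ = 8.22222
Σ(xᵢ − x̄)⁴ = 608.4444 ⇒ m₄ = 101.40741
m₂² = 67.60494
g2 = m₄/m₂² − 3 = 1.50000 − 3 ≈ -1.500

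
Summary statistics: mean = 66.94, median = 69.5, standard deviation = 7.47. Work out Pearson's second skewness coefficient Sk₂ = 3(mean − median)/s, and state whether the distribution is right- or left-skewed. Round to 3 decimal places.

-1.028, left-skewed

Sk₂ = 3(66.94 − 69.5) / 7.47 = 3 × -2.5600 / 7.47
    = -7.6800 / 7.47 ≈ -1.028
Sk₂ < 0 ⇒ mean < median ⇒ left-skewed (negative skew).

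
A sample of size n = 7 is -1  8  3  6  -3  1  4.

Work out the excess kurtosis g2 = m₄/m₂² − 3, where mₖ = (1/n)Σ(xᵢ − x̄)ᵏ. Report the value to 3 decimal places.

x̄ = 2.5714
Σ(xᵢ − x̄)² = 89.7143 ⇒ m₂ = 12.81633
Σ(xᵢ − x̄)⁴ = 2143.1487 ⇒ m₄ = 306.16410
m₂² = 164.25823
g2 = m₄/m₂² − 3 = 1.86392 − 3 ≈ -1.136

-1.136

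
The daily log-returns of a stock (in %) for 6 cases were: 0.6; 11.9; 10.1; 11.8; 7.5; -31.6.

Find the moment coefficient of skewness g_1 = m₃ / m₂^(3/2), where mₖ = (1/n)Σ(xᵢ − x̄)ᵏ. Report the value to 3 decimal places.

-1.561

x̄ = (0.6 + 11.9 + 10.1 + 11.8 + 7.5 - 31.6) / 6 = 1.7167
deviations (xᵢ − x̄): -1.1167, 10.1833, 8.3833, 10.0833, 5.7833, -33.3167
Σ(xᵢ − x̄)² = 1420.3483 ⇒ m₂ = 1420.3483/6 = 236.72472
Σ(xᵢ − x̄)³ = -34119.0604 ⇒ m₃ = -34119.0604/6 = -5686.51007
m₂^(3/2) = 236.72472^(1.5) = 3642.21370
g_1 = m₃ / m₂^(3/2) = -5686.51007 / 3642.21370 ≈ -1.561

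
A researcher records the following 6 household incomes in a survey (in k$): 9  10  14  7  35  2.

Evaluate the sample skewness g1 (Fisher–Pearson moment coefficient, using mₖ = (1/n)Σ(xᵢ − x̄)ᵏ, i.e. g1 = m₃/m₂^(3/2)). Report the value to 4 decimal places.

x̄ = (9 + 10 + 14 + 7 + 35 + 2) / 6 = 12.8333
deviations (xᵢ − x̄): -3.8333, -2.8333, 1.1667, -5.8333, 22.1667, -10.8333
Σ(xᵢ − x̄)² = 666.8333 ⇒ m₂ = 666.8333/6 = 111.13889
Σ(xᵢ − x̄)³ = 9344.4444 ⇒ m₃ = 9344.4444/6 = 1557.40741
m₂^(3/2) = 111.13889^(1.5) = 1171.65318
g1 = m₃ / m₂^(3/2) = 1557.40741 / 1171.65318 ≈ 1.3292

1.3292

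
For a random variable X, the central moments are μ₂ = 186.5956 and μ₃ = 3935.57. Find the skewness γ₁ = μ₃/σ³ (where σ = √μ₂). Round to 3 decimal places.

1.544

σ = √μ₂ = √186.5956 = 13.66000
σ³ = μ₂^(3/2) = 2548.89590
γ₁ = μ₃/σ³ = 3935.57 / 2548.89590 ≈ 1.544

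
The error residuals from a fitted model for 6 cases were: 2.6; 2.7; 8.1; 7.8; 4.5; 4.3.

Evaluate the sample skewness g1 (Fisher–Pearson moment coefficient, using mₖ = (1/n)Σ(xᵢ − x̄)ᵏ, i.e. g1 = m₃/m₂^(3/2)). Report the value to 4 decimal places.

x̄ = (2.6 + 2.7 + 8.1 + 7.8 + 4.5 + 4.3) / 6 = 5.0000
deviations (xᵢ − x̄): -2.4000, -2.3000, 3.1000, 2.8000, -0.5000, -0.7000
Σ(xᵢ − x̄)² = 29.2400 ⇒ m₂ = 29.2400/6 = 4.87333
Σ(xᵢ − x̄)³ = 25.2840 ⇒ m₃ = 25.2840/6 = 4.21400
m₂^(3/2) = 4.87333^(1.5) = 10.75819
g1 = m₃ / m₂^(3/2) = 4.21400 / 10.75819 ≈ 0.3917

0.3917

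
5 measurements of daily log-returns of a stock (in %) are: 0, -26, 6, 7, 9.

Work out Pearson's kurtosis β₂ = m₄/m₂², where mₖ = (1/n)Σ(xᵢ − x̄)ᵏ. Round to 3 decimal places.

x̄ = -0.8000
Σ(xᵢ − x̄)² = 838.8000 ⇒ m₂ = 167.76000
Σ(xᵢ − x̄)⁴ = 418339.5360 ⇒ m₄ = 83667.90720
m₂² = 28143.41760
β₂ = m₄/m₂² = 83667.90720 / 28143.41760 ≈ 2.973

2.973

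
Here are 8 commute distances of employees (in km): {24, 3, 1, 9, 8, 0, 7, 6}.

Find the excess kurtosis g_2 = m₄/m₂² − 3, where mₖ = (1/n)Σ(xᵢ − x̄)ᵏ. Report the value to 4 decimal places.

x̄ = 7.2500
Σ(xᵢ − x̄)² = 395.5000 ⇒ m₂ = 49.43750
Σ(xᵢ − x̄)⁴ = 83342.4063 ⇒ m₄ = 10417.80078
m₂² = 2444.06641
g_2 = m₄/m₂² − 3 = 4.26249 − 3 ≈ 1.2625

1.2625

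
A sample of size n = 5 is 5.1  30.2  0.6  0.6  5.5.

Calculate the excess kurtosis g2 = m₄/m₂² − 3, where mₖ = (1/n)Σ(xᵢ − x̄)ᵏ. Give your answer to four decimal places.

0.0739

x̄ = 8.4000
Σ(xᵢ − x̄)² = 616.2200 ⇒ m₂ = 123.24400
Σ(xᵢ − x̄)⁴ = 233445.3890 ⇒ m₄ = 46689.07780
m₂² = 15189.08354
g2 = m₄/m₂² − 3 = 3.07386 − 3 ≈ 0.0739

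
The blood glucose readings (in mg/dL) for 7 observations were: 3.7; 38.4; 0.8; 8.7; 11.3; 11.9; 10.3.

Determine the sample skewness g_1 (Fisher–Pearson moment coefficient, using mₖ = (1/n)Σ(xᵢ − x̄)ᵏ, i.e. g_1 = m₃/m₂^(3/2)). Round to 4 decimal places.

x̄ = (3.7 + 38.4 + 0.8 + 8.7 + 11.3 + 11.9 + 10.3) / 7 = 12.1571
deviations (xᵢ − x̄): -8.4571, 26.2429, -11.3571, -3.4571, -0.8571, -0.2571, -1.8571
Σ(xᵢ − x̄)² = 905.3971 ⇒ m₂ = 905.3971/7 = 129.34245
Σ(xᵢ − x̄)³ = 15954.9778 ⇒ m₃ = 15954.9778/7 = 2279.28254
m₂^(3/2) = 129.34245^(1.5) = 1470.99643
g_1 = m₃ / m₂^(3/2) = 2279.28254 / 1470.99643 ≈ 1.5495

1.5495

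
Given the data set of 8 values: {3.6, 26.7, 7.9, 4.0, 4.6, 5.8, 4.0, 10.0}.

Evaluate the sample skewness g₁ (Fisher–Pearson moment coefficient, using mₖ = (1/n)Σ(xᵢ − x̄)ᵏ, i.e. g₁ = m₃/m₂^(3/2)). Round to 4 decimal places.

x̄ = (3.6 + 26.7 + 7.9 + 4.0 + 4.6 + 5.8 + 4.0 + 10.0) / 8 = 8.3250
deviations (xᵢ − x̄): -4.7250, 18.3750, -0.4250, -4.3250, -3.7250, -2.5250, -4.3250, 1.6750
Σ(xᵢ − x̄)² = 420.6150 ⇒ m₂ = 420.6150/8 = 52.57687
Σ(xᵢ − x̄)³ = 5873.6918 ⇒ m₃ = 5873.6918/8 = 734.21147
m₂^(3/2) = 52.57687^(1.5) = 381.23446
g₁ = m₃ / m₂^(3/2) = 734.21147 / 381.23446 ≈ 1.9259

1.9259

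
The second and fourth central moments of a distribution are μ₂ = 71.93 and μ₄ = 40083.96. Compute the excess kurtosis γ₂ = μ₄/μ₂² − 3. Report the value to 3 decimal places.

4.747

μ₂² = 71.93² = 5173.92490
μ₄/μ₂² = 40083.96 / 5173.92490 = 7.74730
γ₂ = 7.74730 − 3 ≈ 4.747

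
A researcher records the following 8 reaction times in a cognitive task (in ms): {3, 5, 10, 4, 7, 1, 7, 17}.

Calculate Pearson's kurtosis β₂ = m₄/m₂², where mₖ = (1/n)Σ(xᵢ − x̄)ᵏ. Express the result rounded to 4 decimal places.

3.3239

x̄ = 6.7500
Σ(xᵢ − x̄)² = 173.5000 ⇒ m₂ = 21.68750
Σ(xᵢ − x̄)⁴ = 12507.1563 ⇒ m₄ = 1563.39453
m₂² = 470.34766
β₂ = m₄/m₂² = 1563.39453 / 470.34766 ≈ 3.3239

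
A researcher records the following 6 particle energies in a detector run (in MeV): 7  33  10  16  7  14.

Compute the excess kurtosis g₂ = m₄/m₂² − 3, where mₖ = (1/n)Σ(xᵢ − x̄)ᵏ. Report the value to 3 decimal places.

x̄ = 14.5000
Σ(xᵢ − x̄)² = 477.5000 ⇒ m₂ = 79.58333
Σ(xᵢ − x̄)⁴ = 123878.3750 ⇒ m₄ = 20646.39583
m₂² = 6333.50694
g₂ = m₄/m₂² − 3 = 3.25987 − 3 ≈ 0.260

0.260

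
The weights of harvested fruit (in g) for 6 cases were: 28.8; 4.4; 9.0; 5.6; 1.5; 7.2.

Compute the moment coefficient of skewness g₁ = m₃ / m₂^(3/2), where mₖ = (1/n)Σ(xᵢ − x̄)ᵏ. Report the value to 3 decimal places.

x̄ = (28.8 + 4.4 + 9.0 + 5.6 + 1.5 + 7.2) / 6 = 9.4167
deviations (xᵢ − x̄): 19.3833, -5.0167, -0.4167, -3.8167, -7.9167, -2.2167
Σ(xᵢ − x̄)² = 483.2083 ⇒ m₂ = 483.2083/6 = 80.53472
Σ(xᵢ − x̄)³ = 6593.6006 ⇒ m₃ = 6593.6006/6 = 1098.93343
m₂^(3/2) = 80.53472^(1.5) = 722.72778
g₁ = m₃ / m₂^(3/2) = 1098.93343 / 722.72778 ≈ 1.521

1.521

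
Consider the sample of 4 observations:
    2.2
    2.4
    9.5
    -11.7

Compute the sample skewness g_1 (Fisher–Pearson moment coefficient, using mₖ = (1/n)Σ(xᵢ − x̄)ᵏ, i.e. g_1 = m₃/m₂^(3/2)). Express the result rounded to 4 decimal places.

x̄ = (2.2 + 2.4 + 9.5 - 11.7) / 4 = 0.6000
deviations (xᵢ − x̄): 1.6000, 1.8000, 8.9000, -12.3000
Σ(xᵢ − x̄)² = 236.3000 ⇒ m₂ = 236.3000/4 = 59.07500
Σ(xᵢ − x̄)³ = -1145.9700 ⇒ m₃ = -1145.9700/4 = -286.49250
m₂^(3/2) = 59.07500^(1.5) = 454.05200
g_1 = m₃ / m₂^(3/2) = -286.49250 / 454.05200 ≈ -0.6310

-0.6310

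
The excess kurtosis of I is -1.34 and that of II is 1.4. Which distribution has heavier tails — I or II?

II

Higher excess kurtosis ⇒ heavier tails relative to the normal distribution.
-1.34 vs 1.4: the larger is 1.4, so II has heavier tails. (II is leptokurtic — heavier-than-normal tails; the other is platykurtic.)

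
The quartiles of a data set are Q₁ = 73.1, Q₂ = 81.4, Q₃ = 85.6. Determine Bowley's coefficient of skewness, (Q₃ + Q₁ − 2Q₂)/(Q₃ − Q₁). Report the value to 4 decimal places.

-0.3280

numerator: Q₃ + Q₁ − 2Q₂ = 85.6 + 73.1 − 2×81.4 = -4.1000
denominator: Q₃ − Q₁ = 85.6 − 73.1 = 12.5000
Bowley skewness = -4.1000 / 12.5000 ≈ -0.3280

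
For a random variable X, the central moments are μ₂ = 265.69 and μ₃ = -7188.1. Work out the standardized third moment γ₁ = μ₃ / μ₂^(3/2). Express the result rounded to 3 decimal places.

σ = √μ₂ = √265.69 = 16.30000
σ³ = μ₂^(3/2) = 4330.74700
γ₁ = μ₃/σ³ = -7188.1 / 4330.74700 ≈ -1.660

-1.660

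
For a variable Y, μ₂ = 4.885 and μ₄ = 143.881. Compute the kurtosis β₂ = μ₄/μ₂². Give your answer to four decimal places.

μ₂² = 4.885² = 23.86322
μ₄/μ₂² = 143.881 / 23.86322 = 6.02940
β₂ ≈ 6.0294

6.0294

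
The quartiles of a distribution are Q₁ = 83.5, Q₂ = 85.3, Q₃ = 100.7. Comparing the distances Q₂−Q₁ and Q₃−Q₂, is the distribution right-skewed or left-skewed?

right-skewed

Q₂ − Q₁ = 1.8;  Q₃ − Q₂ = 15.4
Q₃ − Q₂ > Q₂ − Q₁ ⇒ the upper half is more spread out ⇒ right-skewed.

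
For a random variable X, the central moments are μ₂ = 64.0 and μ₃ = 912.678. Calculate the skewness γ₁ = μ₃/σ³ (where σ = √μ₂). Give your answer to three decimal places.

1.783

σ = √μ₂ = √64.0 = 8.00000
σ³ = μ₂^(3/2) = 512.00000
γ₁ = μ₃/σ³ = 912.678 / 512.00000 ≈ 1.783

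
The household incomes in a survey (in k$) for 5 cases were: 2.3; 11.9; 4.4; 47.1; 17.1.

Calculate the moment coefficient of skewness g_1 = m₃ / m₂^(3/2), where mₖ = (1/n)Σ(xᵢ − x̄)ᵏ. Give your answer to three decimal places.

1.122

x̄ = (2.3 + 11.9 + 4.4 + 47.1 + 17.1) / 5 = 16.5600
deviations (xᵢ − x̄): -14.2600, -4.6600, -12.1600, 30.5400, 0.5400
Σ(xᵢ − x̄)² = 1305.9120 ⇒ m₂ = 1305.9120/5 = 261.18240
Σ(xᵢ − x̄)³ = 23685.5818 ⇒ m₃ = 23685.5818/5 = 4737.11635
m₂^(3/2) = 261.18240^(1.5) = 4221.00496
g_1 = m₃ / m₂^(3/2) = 4737.11635 / 4221.00496 ≈ 1.122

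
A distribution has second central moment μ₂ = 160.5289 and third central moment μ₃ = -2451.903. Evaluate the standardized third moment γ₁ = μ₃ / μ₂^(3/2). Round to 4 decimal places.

σ = √μ₂ = √160.5289 = 12.67000
σ³ = μ₂^(3/2) = 2033.90116
γ₁ = μ₃/σ³ = -2451.903 / 2033.90116 ≈ -1.2055

-1.2055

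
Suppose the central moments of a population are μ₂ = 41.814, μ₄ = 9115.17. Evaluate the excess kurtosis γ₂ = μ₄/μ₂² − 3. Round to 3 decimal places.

μ₂² = 41.814² = 1748.41060
μ₄/μ₂² = 9115.17 / 1748.41060 = 5.21340
γ₂ = 5.21340 − 3 ≈ 2.213

2.213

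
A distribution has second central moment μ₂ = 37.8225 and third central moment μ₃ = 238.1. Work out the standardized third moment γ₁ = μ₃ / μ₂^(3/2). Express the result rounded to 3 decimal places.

1.024

σ = √μ₂ = √37.8225 = 6.15000
σ³ = μ₂^(3/2) = 232.60838
γ₁ = μ₃/σ³ = 238.1 / 232.60838 ≈ 1.024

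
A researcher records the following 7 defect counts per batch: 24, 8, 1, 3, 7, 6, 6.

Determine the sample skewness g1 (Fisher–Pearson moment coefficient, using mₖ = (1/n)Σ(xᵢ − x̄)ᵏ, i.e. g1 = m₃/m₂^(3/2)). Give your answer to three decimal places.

x̄ = (24 + 8 + 1 + 3 + 7 + 6 + 6) / 7 = 7.8571
deviations (xᵢ − x̄): 16.1429, 0.1429, -6.8571, -4.8571, -0.8571, -1.8571, -1.8571
Σ(xᵢ − x̄)² = 338.8571 ⇒ m₂ = 338.8571/7 = 48.40816
Σ(xᵢ − x̄)³ = 3756.2449 ⇒ m₃ = 3756.2449/7 = 536.60641
m₂^(3/2) = 48.40816^(1.5) = 336.80452
g1 = m₃ / m₂^(3/2) = 536.60641 / 336.80452 ≈ 1.593

1.593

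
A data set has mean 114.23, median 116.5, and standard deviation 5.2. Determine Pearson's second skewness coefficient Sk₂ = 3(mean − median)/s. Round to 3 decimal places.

Sk₂ = 3(114.23 − 116.5) / 5.2 = 3 × -2.2700 / 5.2
    = -6.8100 / 5.2 ≈ -1.310

-1.310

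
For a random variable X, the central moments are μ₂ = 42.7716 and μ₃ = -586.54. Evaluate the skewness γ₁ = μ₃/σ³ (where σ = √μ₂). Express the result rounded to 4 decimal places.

σ = √μ₂ = √42.7716 = 6.54000
σ³ = μ₂^(3/2) = 279.72626
γ₁ = μ₃/σ³ = -586.54 / 279.72626 ≈ -2.0968

-2.0968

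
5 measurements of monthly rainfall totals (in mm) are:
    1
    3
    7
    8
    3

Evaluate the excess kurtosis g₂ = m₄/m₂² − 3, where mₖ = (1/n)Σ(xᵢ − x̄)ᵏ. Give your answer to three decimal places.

x̄ = 4.4000
Σ(xᵢ − x̄)² = 35.2000 ⇒ m₂ = 7.04000
Σ(xᵢ − x̄)⁴ = 354.9760 ⇒ m₄ = 70.99520
m₂² = 49.56160
g₂ = m₄/m₂² − 3 = 1.43246 − 3 ≈ -1.568

-1.568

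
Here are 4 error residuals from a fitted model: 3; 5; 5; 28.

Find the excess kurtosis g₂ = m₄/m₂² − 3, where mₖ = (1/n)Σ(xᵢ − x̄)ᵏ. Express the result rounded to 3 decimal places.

x̄ = 10.2500
Σ(xᵢ − x̄)² = 422.7500 ⇒ m₂ = 105.68750
Σ(xᵢ − x̄)⁴ = 103546.5781 ⇒ m₄ = 25886.64453
m₂² = 11169.84766
g₂ = m₄/m₂² − 3 = 2.31755 − 3 ≈ -0.682

-0.682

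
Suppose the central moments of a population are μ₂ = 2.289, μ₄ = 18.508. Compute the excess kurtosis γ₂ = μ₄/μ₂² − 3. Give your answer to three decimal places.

μ₂² = 2.289² = 5.23952
μ₄/μ₂² = 18.508 / 5.23952 = 3.53238
γ₂ = 3.53238 − 3 ≈ 0.532

0.532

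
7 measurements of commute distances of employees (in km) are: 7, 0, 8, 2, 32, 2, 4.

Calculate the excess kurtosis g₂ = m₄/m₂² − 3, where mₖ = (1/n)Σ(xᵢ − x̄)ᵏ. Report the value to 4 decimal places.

1.5610

x̄ = 7.8571
Σ(xᵢ − x̄)² = 728.8571 ⇒ m₂ = 104.12245
Σ(xᵢ − x̄)⁴ = 346133.1137 ⇒ m₄ = 49447.58767
m₂² = 10841.48438
g₂ = m₄/m₂² − 3 = 4.56096 − 3 ≈ 1.5610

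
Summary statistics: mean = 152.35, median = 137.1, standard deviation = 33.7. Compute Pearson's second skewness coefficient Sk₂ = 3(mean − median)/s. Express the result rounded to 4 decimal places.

Sk₂ = 3(152.35 − 137.1) / 33.7 = 3 × 15.2500 / 33.7
    = 45.7500 / 33.7 ≈ 1.3576

1.3576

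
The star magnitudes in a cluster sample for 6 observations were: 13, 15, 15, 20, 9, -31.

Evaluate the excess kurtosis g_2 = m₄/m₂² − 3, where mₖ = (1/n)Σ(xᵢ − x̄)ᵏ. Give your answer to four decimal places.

0.9526

x̄ = 6.8333
Σ(xᵢ − x̄)² = 1780.8333 ⇒ m₂ = 296.80556
Σ(xᵢ − x̄)⁴ = 2089213.1528 ⇒ m₄ = 348202.19213
m₂² = 88093.53781
g_2 = m₄/m₂² − 3 = 3.95264 − 3 ≈ 0.9526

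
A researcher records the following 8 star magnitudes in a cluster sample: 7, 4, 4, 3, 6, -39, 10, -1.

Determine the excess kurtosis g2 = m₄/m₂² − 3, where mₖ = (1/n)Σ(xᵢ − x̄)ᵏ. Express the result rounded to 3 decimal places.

x̄ = -0.7500
Σ(xᵢ − x̄)² = 1743.5000 ⇒ m₂ = 217.93750
Σ(xᵢ − x̄)⁴ = 2160805.9063 ⇒ m₄ = 270100.73828
m₂² = 47496.75391
g2 = m₄/m₂² − 3 = 5.68672 − 3 ≈ 2.687

2.687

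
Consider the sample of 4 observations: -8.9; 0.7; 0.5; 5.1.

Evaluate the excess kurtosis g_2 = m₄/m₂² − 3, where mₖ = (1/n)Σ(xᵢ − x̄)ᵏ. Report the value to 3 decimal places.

-0.892

x̄ = -0.6500
Σ(xᵢ − x̄)² = 104.2700 ⇒ m₂ = 26.06750
Σ(xᵢ − x̄)⁴ = 5730.7033 ⇒ m₄ = 1432.67583
m₂² = 679.51456
g_2 = m₄/m₂² − 3 = 2.10838 − 3 ≈ -0.892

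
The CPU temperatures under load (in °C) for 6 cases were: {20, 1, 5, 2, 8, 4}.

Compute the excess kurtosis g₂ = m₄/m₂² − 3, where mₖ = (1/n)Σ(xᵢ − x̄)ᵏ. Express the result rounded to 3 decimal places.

x̄ = 6.6667
Σ(xᵢ − x̄)² = 243.3333 ⇒ m₂ = 40.55556
Σ(xᵢ − x̄)⁴ = 33171.7778 ⇒ m₄ = 5528.62963
m₂² = 1644.75309
g₂ = m₄/m₂² − 3 = 3.36137 − 3 ≈ 0.361

0.361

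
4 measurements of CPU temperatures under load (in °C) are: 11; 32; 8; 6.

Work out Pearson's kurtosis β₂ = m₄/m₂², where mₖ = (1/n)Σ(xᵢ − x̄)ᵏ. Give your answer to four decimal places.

2.2541

x̄ = 14.2500
Σ(xᵢ − x̄)² = 432.7500 ⇒ m₂ = 108.18750
Σ(xᵢ − x̄)⁴ = 105534.3281 ⇒ m₄ = 26383.58203
m₂² = 11704.53516
β₂ = m₄/m₂² = 26383.58203 / 11704.53516 ≈ 2.2541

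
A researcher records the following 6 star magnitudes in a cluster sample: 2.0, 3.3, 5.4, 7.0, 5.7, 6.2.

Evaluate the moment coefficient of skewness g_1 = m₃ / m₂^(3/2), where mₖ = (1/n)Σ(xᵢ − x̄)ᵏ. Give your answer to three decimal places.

-0.586

x̄ = (2.0 + 3.3 + 5.4 + 7.0 + 5.7 + 6.2) / 6 = 4.9333
deviations (xᵢ − x̄): -2.9333, -1.6333, 0.4667, 2.0667, 0.7667, 1.2667
Σ(xᵢ − x̄)² = 17.9533 ⇒ m₂ = 17.9533/6 = 2.99222
Σ(xᵢ − x̄)³ = -18.1856 ⇒ m₃ = -18.1856/6 = -3.03093
m₂^(3/2) = 2.99222^(1.5) = 5.17596
g_1 = m₃ / m₂^(3/2) = -3.03093 / 5.17596 ≈ -0.586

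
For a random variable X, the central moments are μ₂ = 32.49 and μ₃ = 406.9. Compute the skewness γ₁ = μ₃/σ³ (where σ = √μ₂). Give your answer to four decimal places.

σ = √μ₂ = √32.49 = 5.70000
σ³ = μ₂^(3/2) = 185.19300
γ₁ = μ₃/σ³ = 406.9 / 185.19300 ≈ 2.1972

2.1972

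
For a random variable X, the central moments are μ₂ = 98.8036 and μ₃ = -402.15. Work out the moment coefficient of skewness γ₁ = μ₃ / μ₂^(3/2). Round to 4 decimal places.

σ = √μ₂ = √98.8036 = 9.94000
σ³ = μ₂^(3/2) = 982.10778
γ₁ = μ₃/σ³ = -402.15 / 982.10778 ≈ -0.4095

-0.4095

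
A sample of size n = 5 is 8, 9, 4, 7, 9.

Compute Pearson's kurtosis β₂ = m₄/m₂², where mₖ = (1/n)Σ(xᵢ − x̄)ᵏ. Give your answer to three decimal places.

x̄ = 7.4000
Σ(xᵢ − x̄)² = 17.2000 ⇒ m₂ = 3.44000
Σ(xᵢ − x̄)⁴ = 146.8960 ⇒ m₄ = 29.37920
m₂² = 11.83360
β₂ = m₄/m₂² = 29.37920 / 11.83360 ≈ 2.483

2.483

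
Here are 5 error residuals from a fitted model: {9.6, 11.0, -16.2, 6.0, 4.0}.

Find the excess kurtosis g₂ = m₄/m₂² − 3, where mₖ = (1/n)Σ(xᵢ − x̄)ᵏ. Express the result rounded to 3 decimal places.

x̄ = 2.8800
Σ(xᵢ − x̄)² = 486.1280 ⇒ m₂ = 97.22560
Σ(xᵢ − x̄)⁴ = 139012.7396 ⇒ m₄ = 27802.54792
m₂² = 9452.81730
g₂ = m₄/m₂² − 3 = 2.94119 − 3 ≈ -0.059

-0.059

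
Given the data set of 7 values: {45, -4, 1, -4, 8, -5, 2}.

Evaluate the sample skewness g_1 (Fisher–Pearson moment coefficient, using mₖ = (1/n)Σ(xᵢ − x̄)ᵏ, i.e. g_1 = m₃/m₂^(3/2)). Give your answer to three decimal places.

x̄ = (45 - 4 + 1 - 4 + 8 - 5 + 2) / 7 = 6.1429
deviations (xᵢ − x̄): 38.8571, -10.1429, -5.1429, -10.1429, 1.8571, -11.1429, -4.1429
Σ(xᵢ − x̄)² = 1886.8571 ⇒ m₂ = 1886.8571/7 = 269.55102
Σ(xᵢ − x̄)³ = 54998.3265 ⇒ m₃ = 54998.3265/7 = 7856.90379
m₂^(3/2) = 269.55102^(1.5) = 4425.49109
g_1 = m₃ / m₂^(3/2) = 7856.90379 / 4425.49109 ≈ 1.775

1.775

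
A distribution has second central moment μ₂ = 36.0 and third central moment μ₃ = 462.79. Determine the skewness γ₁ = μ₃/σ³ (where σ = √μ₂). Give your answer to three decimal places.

2.143

σ = √μ₂ = √36.0 = 6.00000
σ³ = μ₂^(3/2) = 216.00000
γ₁ = μ₃/σ³ = 462.79 / 216.00000 ≈ 2.143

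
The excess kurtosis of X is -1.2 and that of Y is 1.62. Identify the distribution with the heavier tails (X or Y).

Higher excess kurtosis ⇒ heavier tails relative to the normal distribution.
-1.2 vs 1.62: the larger is 1.62, so Y has heavier tails. (Y is leptokurtic — heavier-than-normal tails; the other is platykurtic.)

Y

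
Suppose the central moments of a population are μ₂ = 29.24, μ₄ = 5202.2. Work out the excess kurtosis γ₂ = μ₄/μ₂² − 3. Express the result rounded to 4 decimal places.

μ₂² = 29.24² = 854.97760
μ₄/μ₂² = 5202.2 / 854.97760 = 6.08460
γ₂ = 6.08460 − 3 ≈ 3.0846

3.0846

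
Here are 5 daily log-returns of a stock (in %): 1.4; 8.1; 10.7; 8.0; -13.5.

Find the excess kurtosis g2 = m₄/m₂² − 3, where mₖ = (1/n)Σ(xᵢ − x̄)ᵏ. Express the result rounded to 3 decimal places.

x̄ = 2.9400
Σ(xᵢ − x̄)² = 385.0920 ⇒ m₂ = 77.01840
Σ(xᵢ − x̄)⁴ = 78044.0696 ⇒ m₄ = 15608.81392
m₂² = 5931.83394
g2 = m₄/m₂² − 3 = 2.63136 − 3 ≈ -0.369

-0.369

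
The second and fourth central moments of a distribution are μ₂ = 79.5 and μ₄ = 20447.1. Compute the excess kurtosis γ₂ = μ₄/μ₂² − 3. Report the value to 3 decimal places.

0.235

μ₂² = 79.5² = 6320.25000
μ₄/μ₂² = 20447.1 / 6320.25000 = 3.23517
γ₂ = 3.23517 − 3 ≈ 0.235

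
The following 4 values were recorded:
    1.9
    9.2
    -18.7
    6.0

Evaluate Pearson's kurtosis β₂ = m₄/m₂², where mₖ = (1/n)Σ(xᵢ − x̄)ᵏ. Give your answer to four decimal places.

x̄ = -0.4000
Σ(xᵢ − x̄)² = 473.3000 ⇒ m₂ = 118.32500
Σ(xᵢ − x̄)⁴ = 122350.4834 ⇒ m₄ = 30587.62085
m₂² = 14000.80563
β₂ = m₄/m₂² = 30587.62085 / 14000.80563 ≈ 2.1847

2.1847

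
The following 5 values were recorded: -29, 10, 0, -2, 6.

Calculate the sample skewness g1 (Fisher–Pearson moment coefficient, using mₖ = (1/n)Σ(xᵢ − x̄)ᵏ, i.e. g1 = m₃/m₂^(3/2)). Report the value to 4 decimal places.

x̄ = (-29 + 10 + 0 - 2 + 6) / 5 = -3.0000
deviations (xᵢ − x̄): -26.0000, 13.0000, 3.0000, 1.0000, 9.0000
Σ(xᵢ − x̄)² = 936.0000 ⇒ m₂ = 936.0000/5 = 187.20000
Σ(xᵢ − x̄)³ = -14622.0000 ⇒ m₃ = -14622.0000/5 = -2924.40000
m₂^(3/2) = 187.20000^(1.5) = 2561.29007
g1 = m₃ / m₂^(3/2) = -2924.40000 / 2561.29007 ≈ -1.1418

-1.1418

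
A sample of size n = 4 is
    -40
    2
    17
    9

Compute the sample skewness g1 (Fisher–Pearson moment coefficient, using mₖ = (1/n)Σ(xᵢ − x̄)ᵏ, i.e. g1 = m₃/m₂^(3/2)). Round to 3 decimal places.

-0.956

x̄ = (-40 + 2 + 17 + 9) / 4 = -3.0000
deviations (xᵢ − x̄): -37.0000, 5.0000, 20.0000, 12.0000
Σ(xᵢ − x̄)² = 1938.0000 ⇒ m₂ = 1938.0000/4 = 484.50000
Σ(xᵢ − x̄)³ = -40800.0000 ⇒ m₃ = -40800.0000/4 = -10200.00000
m₂^(3/2) = 484.50000^(1.5) = 10664.50426
g1 = m₃ / m₂^(3/2) = -10200.00000 / 10664.50426 ≈ -0.956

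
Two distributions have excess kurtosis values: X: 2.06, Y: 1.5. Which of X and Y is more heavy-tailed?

X

Higher excess kurtosis ⇒ heavier tails relative to the normal distribution.
2.06 vs 1.5: the larger is 2.06, so X has heavier tails.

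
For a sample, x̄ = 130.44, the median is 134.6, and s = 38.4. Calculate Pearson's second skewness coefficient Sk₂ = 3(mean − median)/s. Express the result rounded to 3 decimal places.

Sk₂ = 3(130.44 − 134.6) / 38.4 = 3 × -4.1600 / 38.4
    = -12.4800 / 38.4 ≈ -0.325

-0.325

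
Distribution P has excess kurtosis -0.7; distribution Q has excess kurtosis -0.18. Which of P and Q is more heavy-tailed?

Higher excess kurtosis ⇒ heavier tails relative to the normal distribution.
-0.7 vs -0.18: the larger is -0.18, so Q has heavier tails.

Q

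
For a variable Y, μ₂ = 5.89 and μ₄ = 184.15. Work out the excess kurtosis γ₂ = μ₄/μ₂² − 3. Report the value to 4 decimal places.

2.3081

μ₂² = 5.89² = 34.69210
μ₄/μ₂² = 184.15 / 34.69210 = 5.30812
γ₂ = 5.30812 − 3 ≈ 2.3081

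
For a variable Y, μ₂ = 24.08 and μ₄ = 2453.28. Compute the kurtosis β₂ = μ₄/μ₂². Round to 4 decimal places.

μ₂² = 24.08² = 579.84640
μ₄/μ₂² = 2453.28 / 579.84640 = 4.23091
β₂ ≈ 4.2309

4.2309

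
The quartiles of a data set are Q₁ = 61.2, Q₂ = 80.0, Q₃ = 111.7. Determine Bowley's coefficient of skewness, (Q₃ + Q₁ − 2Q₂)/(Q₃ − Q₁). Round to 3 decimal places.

numerator: Q₃ + Q₁ − 2Q₂ = 111.7 + 61.2 − 2×80.0 = 12.9000
denominator: Q₃ − Q₁ = 111.7 − 61.2 = 50.5000
Bowley skewness = 12.9000 / 50.5000 ≈ 0.255

0.255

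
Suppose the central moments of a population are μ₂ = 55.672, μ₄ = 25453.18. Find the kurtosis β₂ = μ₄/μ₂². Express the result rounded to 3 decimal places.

μ₂² = 55.672² = 3099.37158
μ₄/μ₂² = 25453.18 / 3099.37158 = 8.21237
β₂ ≈ 8.212

8.212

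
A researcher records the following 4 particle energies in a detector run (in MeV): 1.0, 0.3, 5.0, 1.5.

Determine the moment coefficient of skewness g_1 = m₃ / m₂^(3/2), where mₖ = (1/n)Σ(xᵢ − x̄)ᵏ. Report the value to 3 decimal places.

0.964

x̄ = (1.0 + 0.3 + 5.0 + 1.5) / 4 = 1.9500
deviations (xᵢ − x̄): -0.9500, -1.6500, 3.0500, -0.4500
Σ(xᵢ − x̄)² = 13.1300 ⇒ m₂ = 13.1300/4 = 3.28250
Σ(xᵢ − x̄)³ = 22.9320 ⇒ m₃ = 22.9320/4 = 5.73300
m₂^(3/2) = 3.28250^(1.5) = 5.94713
g_1 = m₃ / m₂^(3/2) = 5.73300 / 5.94713 ≈ 0.964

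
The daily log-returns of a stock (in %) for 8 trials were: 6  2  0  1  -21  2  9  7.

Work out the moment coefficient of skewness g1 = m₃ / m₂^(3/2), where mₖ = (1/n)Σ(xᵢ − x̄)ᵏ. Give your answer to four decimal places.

-1.7461

x̄ = (6 + 2 + 0 + 1 - 21 + 2 + 9 + 7) / 8 = 0.7500
deviations (xᵢ − x̄): 5.2500, 1.2500, -0.7500, 0.2500, -21.7500, 1.2500, 8.2500, 6.2500
Σ(xᵢ − x̄)² = 611.5000 ⇒ m₂ = 611.5000/8 = 76.43750
Σ(xᵢ − x̄)³ = -9335.2500 ⇒ m₃ = -9335.2500/8 = -1166.90625
m₂^(3/2) = 76.43750^(1.5) = 668.28192
g1 = m₃ / m₂^(3/2) = -1166.90625 / 668.28192 ≈ -1.7461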